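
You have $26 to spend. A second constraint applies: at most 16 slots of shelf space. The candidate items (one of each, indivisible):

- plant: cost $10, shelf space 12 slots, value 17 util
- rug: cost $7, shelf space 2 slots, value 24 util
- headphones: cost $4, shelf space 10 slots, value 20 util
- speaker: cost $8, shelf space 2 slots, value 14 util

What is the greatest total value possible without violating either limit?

Feasible sets respecting both limits:
- rug+headphones+speaker: cost 19, shelf space 14, value 58
- plant+rug+speaker: cost 25, shelf space 16, value 55
- rug+headphones: cost 11, shelf space 12, value 44
- plant+rug: cost 17, shelf space 14, value 41
Best: 58 util.

58 util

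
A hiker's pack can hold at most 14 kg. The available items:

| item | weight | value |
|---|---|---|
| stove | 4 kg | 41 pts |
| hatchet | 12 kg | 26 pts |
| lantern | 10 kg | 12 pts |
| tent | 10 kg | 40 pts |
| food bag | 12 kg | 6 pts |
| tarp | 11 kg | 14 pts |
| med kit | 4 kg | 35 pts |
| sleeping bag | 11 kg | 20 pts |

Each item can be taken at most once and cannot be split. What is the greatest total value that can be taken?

81 pts

Check high-value combinations within 14 kg:
- stove+tent: weight 4+10=14, value 41+40=81
- stove+med kit: weight 4+4=8, value 41+35=76
- tent+med kit: weight 10+4=14, value 40+35=75
- stove+lantern: weight 4+10=14, value 41+12=53
Best: 81 pts.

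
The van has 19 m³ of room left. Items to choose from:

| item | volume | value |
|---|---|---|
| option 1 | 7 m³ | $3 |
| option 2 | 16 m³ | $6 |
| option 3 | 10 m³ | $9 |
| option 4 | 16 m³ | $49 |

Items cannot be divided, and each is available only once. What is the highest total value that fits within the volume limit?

$49

Check high-value combinations within 19 m³:
- option 4: volume 16, value 49
- option 1+option 3: volume 7+10=17, value 3+9=12
- option 3: volume 10, value 9
Best: $49.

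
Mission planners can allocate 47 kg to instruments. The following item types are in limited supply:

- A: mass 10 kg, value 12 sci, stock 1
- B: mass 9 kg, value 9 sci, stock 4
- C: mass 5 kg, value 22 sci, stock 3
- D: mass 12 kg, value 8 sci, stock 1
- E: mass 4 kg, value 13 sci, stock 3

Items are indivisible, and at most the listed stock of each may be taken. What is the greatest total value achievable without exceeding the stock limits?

126 sci

Best selections within mass 47 and stock limits:
- 1×A + 1×B + 3×C + 3×E: mass 46, value 126
- 2×B + 3×C + 3×E: mass 45, value 123
- 1×A + 3×C + 3×E: mass 37, value 117
- 1×B + 3×C + 3×E: mass 36, value 114
Best: 126 sci.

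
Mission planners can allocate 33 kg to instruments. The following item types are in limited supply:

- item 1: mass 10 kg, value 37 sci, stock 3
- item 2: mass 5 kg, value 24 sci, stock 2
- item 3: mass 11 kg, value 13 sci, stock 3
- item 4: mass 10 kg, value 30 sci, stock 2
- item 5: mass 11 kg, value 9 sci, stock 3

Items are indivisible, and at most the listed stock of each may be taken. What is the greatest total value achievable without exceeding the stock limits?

Top feasible selections:
- 2×item 1 + 2×item 2: mass 30, value 122
- 1×item 1 + 2×item 2 + 1×item 4: mass 30, value 115
Best: 122 sci.

122 sci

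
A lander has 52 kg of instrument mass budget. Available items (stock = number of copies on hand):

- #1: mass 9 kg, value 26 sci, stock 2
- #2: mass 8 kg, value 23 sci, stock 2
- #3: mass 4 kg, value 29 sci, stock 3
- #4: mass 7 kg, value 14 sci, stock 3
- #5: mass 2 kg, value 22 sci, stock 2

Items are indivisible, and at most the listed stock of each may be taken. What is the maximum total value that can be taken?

229 sci

Top feasible selections:
- 2×#1 + 2×#2 + 3×#3 + 2×#5: mass 50, value 229
- 2×#1 + 1×#2 + 3×#3 + 1×#4 + 2×#5: mass 49, value 220
Best: 229 sci.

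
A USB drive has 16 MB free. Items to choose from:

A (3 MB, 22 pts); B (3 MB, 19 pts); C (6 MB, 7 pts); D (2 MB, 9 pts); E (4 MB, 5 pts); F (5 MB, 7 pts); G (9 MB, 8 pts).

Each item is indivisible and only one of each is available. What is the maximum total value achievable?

Check high-value combinations within 16 MB:
- A+B+D+F: size 3+3+2+5=13, value 22+19+9+7=57
- A+B+C+D: size 3+3+6+2=14, value 22+19+7+9=57
- A+B+D+E: size 3+3+2+4=12, value 22+19+9+5=55
Best: 57 pts.

57 pts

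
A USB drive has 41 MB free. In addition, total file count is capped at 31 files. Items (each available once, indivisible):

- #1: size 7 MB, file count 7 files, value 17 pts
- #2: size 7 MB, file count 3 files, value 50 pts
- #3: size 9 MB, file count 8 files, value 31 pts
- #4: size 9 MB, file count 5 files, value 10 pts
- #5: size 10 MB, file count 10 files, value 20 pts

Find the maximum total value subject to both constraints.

118 pts

Feasible sets respecting both limits:
- #1+#2+#3+#5: size 33, file count 28, value 118
- #2+#3+#4+#5: size 35, file count 26, value 111
- #1+#2+#3+#4: size 32, file count 23, value 108
- #2+#3+#5: size 26, file count 21, value 101
Best: 118 pts.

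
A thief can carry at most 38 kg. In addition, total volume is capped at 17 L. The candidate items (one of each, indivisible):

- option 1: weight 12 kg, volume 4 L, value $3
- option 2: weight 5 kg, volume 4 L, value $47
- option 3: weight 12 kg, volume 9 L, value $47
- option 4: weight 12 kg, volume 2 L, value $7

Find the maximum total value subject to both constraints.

$101

Feasible sets respecting both limits:
- option 2+option 3+option 4: weight 29, volume 15, value 101
- option 1+option 2+option 3: weight 29, volume 17, value 97
- option 2+option 3: weight 17, volume 13, value 94
- option 1+option 2+option 4: weight 29, volume 10, value 57
Best: $101.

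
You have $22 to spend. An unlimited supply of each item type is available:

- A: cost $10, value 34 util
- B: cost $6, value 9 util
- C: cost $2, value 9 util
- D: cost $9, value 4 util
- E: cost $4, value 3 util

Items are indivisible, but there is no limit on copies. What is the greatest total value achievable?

99 util

Best value-per-unit is C at 9/2, and filling with it alone uses cost 11×2=22. No mix of the others beats 11×9 = 99.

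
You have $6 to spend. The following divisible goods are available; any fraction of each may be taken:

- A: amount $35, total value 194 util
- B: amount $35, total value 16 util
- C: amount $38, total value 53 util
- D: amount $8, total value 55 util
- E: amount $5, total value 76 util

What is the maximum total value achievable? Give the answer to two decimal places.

82.88

Take in order of value per unit:
- E (76/5 per unit): all 5 → value 76, running total 76.00
- D (55/8 per unit): 1 of 8 → value 1×55/8 = 6.8750, running total 82.88
Total 82.88.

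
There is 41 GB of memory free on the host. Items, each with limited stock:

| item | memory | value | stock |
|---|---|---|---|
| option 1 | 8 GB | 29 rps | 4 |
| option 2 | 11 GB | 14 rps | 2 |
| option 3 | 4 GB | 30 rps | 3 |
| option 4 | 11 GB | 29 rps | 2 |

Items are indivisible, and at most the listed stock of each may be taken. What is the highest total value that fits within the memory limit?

Best selections within memory 41 and stock limits:
- 3×option 1 + 3×option 3: memory 36, value 177
- 2×option 1 + 3×option 3 + 1×option 4: memory 39, value 177
- 4×option 1 + 2×option 3: memory 40, value 176
Best: 177 rps.

177 rps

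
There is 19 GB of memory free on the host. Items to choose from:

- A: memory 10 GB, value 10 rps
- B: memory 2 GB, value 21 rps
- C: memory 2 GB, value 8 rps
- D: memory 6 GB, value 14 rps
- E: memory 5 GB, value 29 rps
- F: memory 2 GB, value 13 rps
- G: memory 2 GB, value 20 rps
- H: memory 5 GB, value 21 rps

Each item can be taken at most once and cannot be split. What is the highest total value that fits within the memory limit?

Check high-value combinations within 19 GB:
- B+C+E+F+G+H: memory 2+2+5+2+2+5=18, value 21+8+29+13+20+21=112
- B+C+D+E+F+G: memory 2+2+6+5+2+2=19, value 21+8+14+29+13+20=105
- B+E+F+G+H: memory 2+5+2+2+5=16, value 21+29+13+20+21=104
Best: 112 rps.

112 rps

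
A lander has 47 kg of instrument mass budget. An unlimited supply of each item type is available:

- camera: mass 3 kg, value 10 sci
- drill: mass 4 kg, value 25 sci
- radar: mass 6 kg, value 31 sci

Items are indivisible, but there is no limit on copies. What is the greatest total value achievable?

Best value-per-unit is drill at 25/4; filling with it alone gives 11×25 = 275.
Optimal mix: 1×camera + 11×drill → mass 47, value 285.

285 sci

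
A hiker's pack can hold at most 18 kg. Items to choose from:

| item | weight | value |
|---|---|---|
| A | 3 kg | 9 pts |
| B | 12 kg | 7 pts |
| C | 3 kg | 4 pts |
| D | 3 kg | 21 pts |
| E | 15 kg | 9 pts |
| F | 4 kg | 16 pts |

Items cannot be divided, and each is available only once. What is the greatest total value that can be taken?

50 pts

Check high-value combinations within 18 kg:
- A+C+D+F: weight 3+3+3+4=13, value 9+4+21+16=50
- A+D+F: weight 3+3+4=10, value 9+21+16=46
- C+D+F: weight 3+3+4=10, value 4+21+16=41
Best: 50 pts.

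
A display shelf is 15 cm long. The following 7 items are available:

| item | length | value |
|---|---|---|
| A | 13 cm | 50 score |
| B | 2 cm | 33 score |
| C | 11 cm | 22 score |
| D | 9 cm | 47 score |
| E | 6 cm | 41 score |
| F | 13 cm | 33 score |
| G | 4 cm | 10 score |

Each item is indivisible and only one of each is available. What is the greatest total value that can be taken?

This is a 0/1 knapsack; check combinations near the capacity.
- B+D+G: length 2+9+4=15, value 33+47+10=90
- D+E: length 9+6=15, value 47+41=88
- B+E+G: length 2+6+4=12, value 33+41+10=84
- A+B: length 13+2=15, value 50+33=83
Best: 90 score.

90 score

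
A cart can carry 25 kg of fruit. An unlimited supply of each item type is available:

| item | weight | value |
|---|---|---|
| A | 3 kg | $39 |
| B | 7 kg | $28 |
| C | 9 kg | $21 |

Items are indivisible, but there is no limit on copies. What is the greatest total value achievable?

$312

Best value-per-unit is A at 39/3, and filling with it alone uses weight 8×3=24. No mix of the others beats 8×39 = 312.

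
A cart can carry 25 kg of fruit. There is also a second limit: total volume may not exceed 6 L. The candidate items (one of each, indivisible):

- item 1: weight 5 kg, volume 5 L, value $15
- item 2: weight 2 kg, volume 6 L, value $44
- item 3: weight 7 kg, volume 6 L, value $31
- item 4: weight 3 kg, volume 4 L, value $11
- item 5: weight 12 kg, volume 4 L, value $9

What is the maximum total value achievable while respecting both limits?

Feasible sets respecting both limits:
- item 2: weight 2, volume 6, value 44
- item 3: weight 7, volume 6, value 31
- item 1: weight 5, volume 5, value 15
- item 4: weight 3, volume 4, value 11
Best: $44.

$44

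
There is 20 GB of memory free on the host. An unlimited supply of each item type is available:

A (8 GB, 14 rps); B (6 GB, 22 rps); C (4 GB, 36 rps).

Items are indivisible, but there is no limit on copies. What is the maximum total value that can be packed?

180 rps

Best value-per-unit is C at 36/4, and filling with it alone uses memory 5×4=20. No mix of the others beats 5×36 = 180.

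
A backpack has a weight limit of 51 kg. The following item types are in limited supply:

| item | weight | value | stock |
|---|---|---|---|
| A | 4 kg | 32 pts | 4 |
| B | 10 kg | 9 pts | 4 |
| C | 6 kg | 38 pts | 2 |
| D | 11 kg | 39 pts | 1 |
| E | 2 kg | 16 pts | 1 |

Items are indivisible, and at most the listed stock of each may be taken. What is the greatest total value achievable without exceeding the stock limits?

Best selections within weight 51 and stock limits:
- 4×A + 1×B + 2×C + 1×D + 1×E: weight 51, value 268
- 4×A + 2×C + 1×D + 1×E: weight 41, value 259
- 4×A + 1×B + 2×C + 1×D: weight 49, value 252
Best: 268 pts.

268 pts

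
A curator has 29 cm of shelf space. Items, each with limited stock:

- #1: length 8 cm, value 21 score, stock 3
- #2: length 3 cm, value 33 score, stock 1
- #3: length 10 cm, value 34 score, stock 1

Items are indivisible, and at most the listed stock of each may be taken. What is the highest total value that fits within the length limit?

Top feasible selections:
- 2×#1 + 1×#2 + 1×#3: length 29, value 109
- 3×#1 + 1×#2: length 27, value 96
Best: 109 score.

109 score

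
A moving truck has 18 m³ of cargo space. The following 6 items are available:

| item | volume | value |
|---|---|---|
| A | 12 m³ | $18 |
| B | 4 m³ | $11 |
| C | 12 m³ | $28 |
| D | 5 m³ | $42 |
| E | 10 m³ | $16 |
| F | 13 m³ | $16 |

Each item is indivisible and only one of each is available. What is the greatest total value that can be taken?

$70

Check high-value combinations within 18 m³:
- C+D: volume 12+5=17, value 28+42=70
- A+D: volume 12+5=17, value 18+42=60
- D+E: volume 5+10=15, value 42+16=58
- D+F: volume 5+13=18, value 42+16=58
- B+D: volume 4+5=9, value 11+42=53
Best: $70.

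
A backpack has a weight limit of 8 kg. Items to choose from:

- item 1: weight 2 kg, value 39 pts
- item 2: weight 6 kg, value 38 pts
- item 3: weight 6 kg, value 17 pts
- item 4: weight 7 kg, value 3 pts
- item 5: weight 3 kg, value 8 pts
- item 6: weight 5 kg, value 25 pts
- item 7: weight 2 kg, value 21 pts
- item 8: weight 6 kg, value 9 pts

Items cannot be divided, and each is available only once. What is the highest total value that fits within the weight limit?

77 pts

This is a 0/1 knapsack; check combinations near the capacity.
- item 1+item 2: weight 2+6=8, value 39+38=77
- item 1+item 5+item 7: weight 2+3+2=7, value 39+8+21=68
- item 1+item 6: weight 2+5=7, value 39+25=64
- item 1+item 7: weight 2+2=4, value 39+21=60
Best: 77 pts.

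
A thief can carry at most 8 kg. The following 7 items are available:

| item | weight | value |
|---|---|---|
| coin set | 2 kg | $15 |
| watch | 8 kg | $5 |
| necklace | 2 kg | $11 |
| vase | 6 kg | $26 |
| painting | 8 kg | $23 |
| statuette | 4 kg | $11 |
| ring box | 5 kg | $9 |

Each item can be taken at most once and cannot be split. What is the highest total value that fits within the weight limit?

Check high-value combinations within 8 kg:
- coin set+vase: weight 2+6=8, value 15+26=41
- necklace+vase: weight 2+6=8, value 11+26=37
- coin set+necklace+statuette: weight 2+2+4=8, value 15+11+11=37
- coin set+necklace: weight 2+2=4, value 15+11=26
Best: $41.

$41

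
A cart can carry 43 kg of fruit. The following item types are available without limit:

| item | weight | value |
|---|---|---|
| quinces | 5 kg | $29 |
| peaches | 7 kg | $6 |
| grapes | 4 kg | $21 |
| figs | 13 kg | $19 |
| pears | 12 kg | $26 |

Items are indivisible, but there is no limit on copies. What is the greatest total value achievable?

$245

Best value-per-unit is quinces at 29/5; filling with it alone gives 8×29 = 232.
Optimal mix: 7×quinces + 2×grapes → weight 43, value 245.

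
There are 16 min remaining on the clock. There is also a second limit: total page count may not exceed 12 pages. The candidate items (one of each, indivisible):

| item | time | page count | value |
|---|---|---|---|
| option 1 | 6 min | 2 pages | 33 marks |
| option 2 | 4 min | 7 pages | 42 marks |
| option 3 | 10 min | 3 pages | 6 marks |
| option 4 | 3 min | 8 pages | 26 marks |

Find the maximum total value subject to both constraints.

75 marks

Feasible sets respecting both limits:
- option 1+option 2: time 10, page count 9, value 75
- option 1+option 4: time 9, page count 10, value 59
- option 2+option 3: time 14, page count 10, value 48
Best: 75 marks.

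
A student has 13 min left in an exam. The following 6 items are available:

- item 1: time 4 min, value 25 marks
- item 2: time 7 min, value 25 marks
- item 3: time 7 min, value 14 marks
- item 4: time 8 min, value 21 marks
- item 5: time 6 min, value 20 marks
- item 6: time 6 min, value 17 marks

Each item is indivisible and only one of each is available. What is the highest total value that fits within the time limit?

Check high-value combinations within 13 min:
- item 1+item 2: time 4+7=11, value 25+25=50
- item 1+item 4: time 4+8=12, value 25+21=46
- item 1+item 5: time 4+6=10, value 25+20=45
- item 2+item 5: time 7+6=13, value 25+20=45
Best: 50 marks.

50 marks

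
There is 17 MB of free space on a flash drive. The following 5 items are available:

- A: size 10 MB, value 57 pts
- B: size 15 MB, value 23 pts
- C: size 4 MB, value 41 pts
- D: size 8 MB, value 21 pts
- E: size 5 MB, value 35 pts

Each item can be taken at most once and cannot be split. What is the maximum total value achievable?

Check high-value combinations within 17 MB:
- A+C: size 10+4=14, value 57+41=98
- C+D+E: size 4+8+5=17, value 41+21+35=97
- A+E: size 10+5=15, value 57+35=92
- C+E: size 4+5=9, value 41+35=76
Best: 98 pts.

98 pts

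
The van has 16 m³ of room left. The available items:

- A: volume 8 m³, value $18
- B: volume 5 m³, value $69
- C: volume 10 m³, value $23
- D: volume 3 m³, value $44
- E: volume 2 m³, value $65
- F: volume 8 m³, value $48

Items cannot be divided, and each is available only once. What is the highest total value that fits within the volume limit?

Check high-value combinations within 16 m³:
- B+E+F: volume 5+2+8=15, value 69+65+48=182
- B+D+E: volume 5+3+2=10, value 69+44+65=178
- B+D+F: volume 5+3+8=16, value 69+44+48=161
- D+E+F: volume 3+2+8=13, value 44+65+48=157
Best: $182.

$182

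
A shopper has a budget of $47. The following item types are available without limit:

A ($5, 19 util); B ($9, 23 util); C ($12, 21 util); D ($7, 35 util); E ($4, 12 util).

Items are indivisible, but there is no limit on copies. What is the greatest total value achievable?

229 util

Best value-per-unit is D at 35/7; filling with it alone gives 6×35 = 210.
Optimal mix: 1×A + 6×D → cost 47, value 229.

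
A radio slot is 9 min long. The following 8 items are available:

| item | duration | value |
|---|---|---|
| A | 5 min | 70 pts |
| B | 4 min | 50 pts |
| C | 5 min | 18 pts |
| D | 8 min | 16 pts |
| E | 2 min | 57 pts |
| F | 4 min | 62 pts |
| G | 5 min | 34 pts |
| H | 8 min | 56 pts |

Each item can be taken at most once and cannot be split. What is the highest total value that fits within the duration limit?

132 pts

Check high-value combinations within 9 min:
- A+F: duration 5+4=9, value 70+62=132
- A+E: duration 5+2=7, value 70+57=127
- A+B: duration 5+4=9, value 70+50=120
- E+F: duration 2+4=6, value 57+62=119
Best: 132 pts.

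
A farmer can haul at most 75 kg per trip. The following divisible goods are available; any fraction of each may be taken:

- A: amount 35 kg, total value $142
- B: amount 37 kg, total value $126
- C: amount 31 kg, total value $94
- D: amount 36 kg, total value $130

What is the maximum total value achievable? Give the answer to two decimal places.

285.62

Take in order of value per unit:
- A (142/35 per unit): all 35 → value 142, running total 142.00
- D (130/36 per unit): all 36 → value 130, running total 272.00
- B (126/37 per unit): 4 of 37 → value 4×126/37 = 13.6216, running total 285.62
Total 285.62.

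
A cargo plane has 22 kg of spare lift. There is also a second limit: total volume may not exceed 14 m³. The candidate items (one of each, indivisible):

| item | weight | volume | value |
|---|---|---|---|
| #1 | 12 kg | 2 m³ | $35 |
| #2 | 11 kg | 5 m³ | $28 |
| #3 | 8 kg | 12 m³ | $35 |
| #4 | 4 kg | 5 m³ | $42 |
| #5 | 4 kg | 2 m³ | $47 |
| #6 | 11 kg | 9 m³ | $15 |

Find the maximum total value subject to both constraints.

$124

Feasible sets respecting both limits:
- #1+#4+#5: weight 20, volume 9, value 124
- #2+#4+#5: weight 19, volume 12, value 117
- #4+#5: weight 8, volume 7, value 89
Best: $124.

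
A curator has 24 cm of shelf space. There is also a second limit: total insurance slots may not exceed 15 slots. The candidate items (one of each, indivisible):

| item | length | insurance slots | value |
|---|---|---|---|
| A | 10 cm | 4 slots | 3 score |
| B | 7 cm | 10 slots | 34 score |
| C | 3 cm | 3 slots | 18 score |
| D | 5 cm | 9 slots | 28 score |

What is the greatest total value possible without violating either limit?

52 score

Feasible sets respecting both limits:
- B+C: length 10, insurance slots 13, value 52
- C+D: length 8, insurance slots 12, value 46
- A+B: length 17, insurance slots 14, value 37
- B: length 7, insurance slots 10, value 34
Best: 52 score.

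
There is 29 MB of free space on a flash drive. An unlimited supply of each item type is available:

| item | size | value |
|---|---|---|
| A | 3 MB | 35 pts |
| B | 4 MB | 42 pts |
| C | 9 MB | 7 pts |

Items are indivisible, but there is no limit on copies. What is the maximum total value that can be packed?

329 pts

Best value-per-unit is A at 35/3; filling with it alone gives 9×35 = 315.
Optimal mix: 7×A + 2×B → size 29, value 329.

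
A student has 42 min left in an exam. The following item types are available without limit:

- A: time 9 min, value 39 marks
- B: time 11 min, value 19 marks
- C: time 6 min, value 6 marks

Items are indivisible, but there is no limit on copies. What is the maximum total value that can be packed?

Best value-per-unit is A at 39/9; filling with it alone gives 4×39 = 156.
Optimal mix: 4×A + 1×C → time 42, value 162.

162 marks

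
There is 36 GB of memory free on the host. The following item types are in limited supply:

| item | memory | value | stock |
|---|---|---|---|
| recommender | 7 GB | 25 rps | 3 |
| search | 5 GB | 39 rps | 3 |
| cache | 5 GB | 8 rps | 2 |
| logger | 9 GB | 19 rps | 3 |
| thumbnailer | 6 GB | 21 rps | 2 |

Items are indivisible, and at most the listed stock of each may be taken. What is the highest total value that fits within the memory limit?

192 rps

Top feasible selections:
- 3×recommender + 3×search: memory 36, value 192
- 2×recommender + 3×search + 1×thumbnailer: memory 35, value 188
- 1×recommender + 3×search + 2×thumbnailer: memory 34, value 184
Best: 192 rps.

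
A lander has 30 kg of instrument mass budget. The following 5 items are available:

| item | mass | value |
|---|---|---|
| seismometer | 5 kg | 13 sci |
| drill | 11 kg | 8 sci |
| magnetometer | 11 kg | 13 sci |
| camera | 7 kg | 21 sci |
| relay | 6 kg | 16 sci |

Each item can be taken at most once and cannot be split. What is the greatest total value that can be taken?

63 sci

Check high-value combinations within 30 kg:
- seismometer+magnetometer+camera+relay: mass 5+11+7+6=29, value 13+13+21+16=63
- seismometer+drill+camera+relay: mass 5+11+7+6=29, value 13+8+21+16=58
- seismometer+camera+relay: mass 5+7+6=18, value 13+21+16=50
- magnetometer+camera+relay: mass 11+7+6=24, value 13+21+16=50
Best: 63 sci.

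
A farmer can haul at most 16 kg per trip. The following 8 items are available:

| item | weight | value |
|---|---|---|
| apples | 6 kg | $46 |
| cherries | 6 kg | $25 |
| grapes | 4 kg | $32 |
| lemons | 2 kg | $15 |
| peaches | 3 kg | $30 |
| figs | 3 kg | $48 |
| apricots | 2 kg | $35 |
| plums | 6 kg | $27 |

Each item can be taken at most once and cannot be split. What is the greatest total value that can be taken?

Check high-value combinations within 16 kg:
- apples+lemons+peaches+figs+apricots: weight 6+2+3+3+2=16, value 46+15+30+48+35=174
- apples+grapes+figs+apricots: weight 6+4+3+2=15, value 46+32+48+35=161
- grapes+lemons+peaches+figs+apricots: weight 4+2+3+3+2=14, value 32+15+30+48+35=160
- apples+peaches+figs+apricots: weight 6+3+3+2=14, value 46+30+48+35=159
- apples+grapes+peaches+figs: weight 6+4+3+3=16, value 46+32+30+48=156
Best: $174.

$174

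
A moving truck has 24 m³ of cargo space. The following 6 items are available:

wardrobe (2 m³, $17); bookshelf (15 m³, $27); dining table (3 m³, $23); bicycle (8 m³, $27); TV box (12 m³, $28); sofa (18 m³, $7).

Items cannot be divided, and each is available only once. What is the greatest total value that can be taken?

Check high-value combinations within 24 m³:
- dining table+bicycle+TV box: volume 3+8+12=23, value 23+27+28=78
- wardrobe+bicycle+TV box: volume 2+8+12=22, value 17+27+28=72
- wardrobe+dining table+TV box: volume 2+3+12=17, value 17+23+28=68
- wardrobe+dining table+bicycle: volume 2+3+8=13, value 17+23+27=67
Best: $78.

$78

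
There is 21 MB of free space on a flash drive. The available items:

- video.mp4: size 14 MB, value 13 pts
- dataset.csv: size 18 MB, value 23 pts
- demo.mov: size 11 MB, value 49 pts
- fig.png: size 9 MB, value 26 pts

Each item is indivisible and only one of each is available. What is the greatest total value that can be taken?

Check high-value combinations within 21 MB:
- demo.mov+fig.png: size 11+9=20, value 49+26=75
- demo.mov: size 11, value 49
- fig.png: size 9, value 26
Best: 75 pts.

75 pts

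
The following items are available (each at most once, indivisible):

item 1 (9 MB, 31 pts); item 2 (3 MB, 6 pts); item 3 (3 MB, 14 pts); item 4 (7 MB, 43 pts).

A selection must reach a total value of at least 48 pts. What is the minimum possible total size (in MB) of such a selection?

Subsets with value ≥ 48, sorted by total size:
- item 3+item 4: size 10, value 57
- item 2+item 4: size 10, value 49
- item 2+item 3+item 4: size 13, value 63
- item 1+item 2+item 3: size 15, value 51
Minimum size: 10 MB.

10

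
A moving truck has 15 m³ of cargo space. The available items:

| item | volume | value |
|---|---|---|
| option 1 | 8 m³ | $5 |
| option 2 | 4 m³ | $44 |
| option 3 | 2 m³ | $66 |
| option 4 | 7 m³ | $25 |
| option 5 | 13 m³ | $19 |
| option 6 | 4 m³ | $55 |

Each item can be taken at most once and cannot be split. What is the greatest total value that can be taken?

Check high-value combinations within 15 m³:
- option 2+option 3+option 6: volume 4+2+4=10, value 44+66+55=165
- option 3+option 4+option 6: volume 2+7+4=13, value 66+25+55=146
- option 2+option 3+option 4: volume 4+2+7=13, value 44+66+25=135
- option 1+option 3+option 6: volume 8+2+4=14, value 5+66+55=126
Best: $165.

$165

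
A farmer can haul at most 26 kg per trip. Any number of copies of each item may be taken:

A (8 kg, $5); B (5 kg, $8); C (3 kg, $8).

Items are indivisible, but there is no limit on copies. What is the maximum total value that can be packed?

$64

Best value-per-unit is C at 8/3; filling with it alone gives 8×8 = 64.
Optimal mix: 1×B + 7×C → weight 26, value 64.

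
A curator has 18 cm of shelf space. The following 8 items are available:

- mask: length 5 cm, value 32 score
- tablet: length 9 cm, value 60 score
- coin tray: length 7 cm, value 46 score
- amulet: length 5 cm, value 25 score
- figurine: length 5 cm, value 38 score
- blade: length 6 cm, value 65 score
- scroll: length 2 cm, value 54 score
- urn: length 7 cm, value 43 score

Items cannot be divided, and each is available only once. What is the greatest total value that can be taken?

Check high-value combinations within 18 cm:
- mask+figurine+blade+scroll: length 5+5+6+2=18, value 32+38+65+54=189
- amulet+figurine+blade+scroll: length 5+5+6+2=18, value 25+38+65+54=182
- tablet+blade+scroll: length 9+6+2=17, value 60+65+54=179
- mask+amulet+blade+scroll: length 5+5+6+2=18, value 32+25+65+54=176
- coin tray+blade+scroll: length 7+6+2=15, value 46+65+54=165
Best: 189 score.

189 score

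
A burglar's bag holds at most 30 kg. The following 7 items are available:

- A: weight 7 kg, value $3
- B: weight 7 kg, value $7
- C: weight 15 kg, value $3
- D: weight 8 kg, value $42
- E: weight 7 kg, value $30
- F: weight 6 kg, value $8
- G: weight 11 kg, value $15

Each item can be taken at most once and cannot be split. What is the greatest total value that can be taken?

Check high-value combinations within 30 kg:
- D+E+G: weight 8+7+11=26, value 42+30+15=87
- B+D+E+F: weight 7+8+7+6=28, value 7+42+30+8=87
- A+D+E+F: weight 7+8+7+6=28, value 3+42+30+8=83
- A+B+D+E: weight 7+7+8+7=29, value 3+7+42+30=82
Best: $87.

$87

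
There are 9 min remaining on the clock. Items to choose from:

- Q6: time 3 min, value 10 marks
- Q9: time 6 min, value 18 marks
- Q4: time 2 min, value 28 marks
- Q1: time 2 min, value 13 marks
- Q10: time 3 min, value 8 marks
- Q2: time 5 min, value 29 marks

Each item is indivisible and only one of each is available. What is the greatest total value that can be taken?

70 marks

Check high-value combinations within 9 min:
- Q4+Q1+Q2: time 2+2+5=9, value 28+13+29=70
- Q4+Q2: time 2+5=7, value 28+29=57
- Q6+Q4+Q1: time 3+2+2=7, value 10+28+13=51
- Q4+Q1+Q10: time 2+2+3=7, value 28+13+8=49
Best: 70 marks.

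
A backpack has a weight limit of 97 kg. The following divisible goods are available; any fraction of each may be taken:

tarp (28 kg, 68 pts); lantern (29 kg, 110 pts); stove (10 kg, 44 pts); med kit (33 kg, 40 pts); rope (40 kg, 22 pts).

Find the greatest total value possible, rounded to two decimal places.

258.36

Take in order of value per unit:
- stove (44/10 per unit): all 10 → value 44, running total 44.00
- lantern (110/29 per unit): all 29 → value 110, running total 154.00
- tarp (68/28 per unit): all 28 → value 68, running total 222.00
- med kit (40/33 per unit): 30 of 33 → value 30×40/33 = 36.3636, running total 258.36
Total 258.36.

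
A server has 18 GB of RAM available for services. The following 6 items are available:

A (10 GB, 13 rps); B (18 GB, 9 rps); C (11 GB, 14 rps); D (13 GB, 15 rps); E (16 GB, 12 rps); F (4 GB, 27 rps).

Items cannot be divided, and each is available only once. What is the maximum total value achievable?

42 rps

Check high-value combinations within 18 GB:
- D+F: memory 13+4=17, value 15+27=42
- C+F: memory 11+4=15, value 14+27=41
- A+F: memory 10+4=14, value 13+27=40
Best: 42 rps.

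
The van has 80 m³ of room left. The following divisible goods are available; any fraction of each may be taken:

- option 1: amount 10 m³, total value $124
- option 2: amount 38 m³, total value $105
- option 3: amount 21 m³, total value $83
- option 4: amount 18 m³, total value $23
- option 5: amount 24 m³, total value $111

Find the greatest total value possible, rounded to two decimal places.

387.08

Take in order of value per unit:
- option 1 (124/10 per unit): all 10 → value 124, running total 124.00
- option 5 (111/24 per unit): all 24 → value 111, running total 235.00
- option 3 (83/21 per unit): all 21 → value 83, running total 318.00
- option 2 (105/38 per unit): 25 of 38 → value 25×105/38 = 69.0789, running total 387.08
Total 387.08.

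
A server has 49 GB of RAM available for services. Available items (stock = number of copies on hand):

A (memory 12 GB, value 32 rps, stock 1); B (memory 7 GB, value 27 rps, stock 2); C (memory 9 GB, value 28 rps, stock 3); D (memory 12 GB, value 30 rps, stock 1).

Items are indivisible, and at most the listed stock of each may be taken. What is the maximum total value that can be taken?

Top feasible selections:
- 1×A + 1×B + 2×C + 1×D: memory 49, value 145
- 1×A + 2×B + 1×C + 1×D: memory 47, value 144
- 1×A + 1×B + 3×C: memory 46, value 143
- 1×A + 2×B + 2×C: memory 44, value 142
Best: 145 rps.

145 rps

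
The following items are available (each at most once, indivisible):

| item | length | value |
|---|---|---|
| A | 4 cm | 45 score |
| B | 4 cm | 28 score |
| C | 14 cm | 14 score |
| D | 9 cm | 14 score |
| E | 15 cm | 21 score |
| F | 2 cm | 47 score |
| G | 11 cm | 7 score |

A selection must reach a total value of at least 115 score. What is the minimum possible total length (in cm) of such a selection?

Subsets with value ≥ 115, sorted by total length:
- A+B+F: length 10, value 120
- A+B+D+F: length 19, value 134
Minimum length: 10 cm.

10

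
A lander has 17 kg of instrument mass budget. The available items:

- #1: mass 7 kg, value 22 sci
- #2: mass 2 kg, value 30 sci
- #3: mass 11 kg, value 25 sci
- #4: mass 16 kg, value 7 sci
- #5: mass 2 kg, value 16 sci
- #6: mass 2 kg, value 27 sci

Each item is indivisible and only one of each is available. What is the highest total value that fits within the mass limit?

Check high-value combinations within 17 kg:
- #2+#3+#5+#6: mass 2+11+2+2=17, value 30+25+16+27=98
- #1+#2+#5+#6: mass 7+2+2+2=13, value 22+30+16+27=95
- #2+#3+#6: mass 2+11+2=15, value 30+25+27=82
- #1+#2+#6: mass 7+2+2=11, value 22+30+27=79
Best: 98 sci.

98 sci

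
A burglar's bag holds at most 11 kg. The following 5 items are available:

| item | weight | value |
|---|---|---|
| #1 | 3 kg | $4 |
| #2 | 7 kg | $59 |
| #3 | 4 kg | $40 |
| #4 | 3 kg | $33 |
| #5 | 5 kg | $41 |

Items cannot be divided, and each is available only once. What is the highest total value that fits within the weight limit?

$99

Check high-value combinations within 11 kg:
- #2+#3: weight 7+4=11, value 59+40=99
- #2+#4: weight 7+3=10, value 59+33=92
- #3+#5: weight 4+5=9, value 40+41=81
Best: $99.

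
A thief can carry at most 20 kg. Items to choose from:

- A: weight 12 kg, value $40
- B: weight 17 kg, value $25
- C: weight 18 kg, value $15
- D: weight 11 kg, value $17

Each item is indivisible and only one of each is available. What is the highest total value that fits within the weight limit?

$40

Check high-value combinations within 20 kg:
- A: weight 12, value 40
- B: weight 17, value 25
- D: weight 11, value 17
- C: weight 18, value 15
Best: $40.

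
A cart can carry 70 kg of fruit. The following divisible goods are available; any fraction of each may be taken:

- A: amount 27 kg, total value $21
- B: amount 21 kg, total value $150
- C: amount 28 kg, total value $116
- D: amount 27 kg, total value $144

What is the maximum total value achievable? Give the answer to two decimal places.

Take in order of value per unit:
- B (150/21 per unit): all 21 → value 150, running total 150.00
- D (144/27 per unit): all 27 → value 144, running total 294.00
- C (116/28 per unit): 22 of 28 → value 22×116/28 = 91.1429, running total 385.14
Total 385.14.

385.14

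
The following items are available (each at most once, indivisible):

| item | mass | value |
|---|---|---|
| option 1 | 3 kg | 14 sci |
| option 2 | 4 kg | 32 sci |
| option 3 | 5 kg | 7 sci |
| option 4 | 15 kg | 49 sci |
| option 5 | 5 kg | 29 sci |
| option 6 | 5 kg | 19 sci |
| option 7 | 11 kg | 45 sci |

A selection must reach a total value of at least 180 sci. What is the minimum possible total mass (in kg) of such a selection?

43

Subsets with value ≥ 180, sorted by total mass:
- option 1+option 2+option 4+option 5+option 6+option 7: mass 43, value 188
- option 2+option 3+option 4+option 5+option 6+option 7: mass 45, value 181
Minimum mass: 43 kg.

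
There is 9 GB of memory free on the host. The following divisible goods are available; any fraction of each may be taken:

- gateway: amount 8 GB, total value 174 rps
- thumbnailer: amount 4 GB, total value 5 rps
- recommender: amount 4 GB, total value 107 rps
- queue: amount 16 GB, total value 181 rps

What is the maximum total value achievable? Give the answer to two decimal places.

215.75

Take in order of value per unit:
- recommender (107/4 per unit): all 4 → value 107, running total 107.00
- gateway (174/8 per unit): 5 of 8 → value 5×174/8 = 108.7500, running total 215.75
Total 215.75.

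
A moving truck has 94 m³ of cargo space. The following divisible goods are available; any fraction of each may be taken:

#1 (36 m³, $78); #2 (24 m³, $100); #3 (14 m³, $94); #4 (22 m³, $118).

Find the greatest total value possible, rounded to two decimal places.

385.67

Take in order of value per unit:
- #3 (94/14 per unit): all 14 → value 94, running total 94.00
- #4 (118/22 per unit): all 22 → value 118, running total 212.00
- #2 (100/24 per unit): all 24 → value 100, running total 312.00
- #1 (78/36 per unit): 34 of 36 → value 34×78/36 = 73.6667, running total 385.67
Total 385.67.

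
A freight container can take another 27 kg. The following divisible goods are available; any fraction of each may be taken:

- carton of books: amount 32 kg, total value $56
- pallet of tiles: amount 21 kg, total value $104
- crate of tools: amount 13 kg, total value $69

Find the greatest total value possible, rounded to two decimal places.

Take in order of value per unit:
- crate of tools (69/13 per unit): all 13 → value 69, running total 69.00
- pallet of tiles (104/21 per unit): 14 of 21 → value 14×104/21 = 69.3333, running total 138.33
Total 138.33.

138.33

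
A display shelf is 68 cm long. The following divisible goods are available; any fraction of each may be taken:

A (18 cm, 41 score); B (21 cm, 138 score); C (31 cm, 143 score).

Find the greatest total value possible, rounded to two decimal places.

317.44

Take in order of value per unit:
- B (138/21 per unit): all 21 → value 138, running total 138.00
- C (143/31 per unit): all 31 → value 143, running total 281.00
- A (41/18 per unit): 16 of 18 → value 16×41/18 = 36.4444, running total 317.44
Total 317.44.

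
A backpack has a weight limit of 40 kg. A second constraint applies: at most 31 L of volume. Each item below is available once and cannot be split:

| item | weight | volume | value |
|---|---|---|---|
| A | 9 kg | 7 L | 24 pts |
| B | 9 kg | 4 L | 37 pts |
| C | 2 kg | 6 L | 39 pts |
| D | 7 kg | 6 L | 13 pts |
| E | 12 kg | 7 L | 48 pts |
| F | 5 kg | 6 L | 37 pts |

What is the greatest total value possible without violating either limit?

185 pts

Feasible sets respecting both limits:
- A+B+C+E+F: weight 37, volume 30, value 185
- B+C+D+E+F: weight 35, volume 29, value 174
- A+B+C+D+E: weight 39, volume 30, value 161
Best: 185 pts.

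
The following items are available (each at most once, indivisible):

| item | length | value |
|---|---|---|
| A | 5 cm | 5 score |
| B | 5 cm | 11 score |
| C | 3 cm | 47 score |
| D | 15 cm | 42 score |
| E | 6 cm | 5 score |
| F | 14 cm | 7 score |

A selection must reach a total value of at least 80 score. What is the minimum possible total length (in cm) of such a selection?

18

Subsets with value ≥ 80, sorted by total length:
- C+D: length 18, value 89
- B+C+D: length 23, value 100
Minimum length: 18 cm.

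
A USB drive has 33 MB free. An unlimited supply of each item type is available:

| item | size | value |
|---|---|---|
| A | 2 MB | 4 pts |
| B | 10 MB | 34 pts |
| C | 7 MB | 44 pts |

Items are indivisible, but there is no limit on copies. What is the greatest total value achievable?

Best value-per-unit is C at 44/7; filling with it alone gives 4×44 = 176.
Optimal mix: 2×A + 4×C → size 32, value 184.

184 pts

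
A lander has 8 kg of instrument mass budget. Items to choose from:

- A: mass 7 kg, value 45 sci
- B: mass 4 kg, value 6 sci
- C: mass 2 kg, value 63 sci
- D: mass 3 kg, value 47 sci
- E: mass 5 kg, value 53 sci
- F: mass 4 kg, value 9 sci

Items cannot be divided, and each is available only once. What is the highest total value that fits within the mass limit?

This is a 0/1 knapsack; check combinations near the capacity.
- C+E: mass 2+5=7, value 63+53=116
- C+D: mass 2+3=5, value 63+47=110
- D+E: mass 3+5=8, value 47+53=100
Best: 116 sci.

116 sci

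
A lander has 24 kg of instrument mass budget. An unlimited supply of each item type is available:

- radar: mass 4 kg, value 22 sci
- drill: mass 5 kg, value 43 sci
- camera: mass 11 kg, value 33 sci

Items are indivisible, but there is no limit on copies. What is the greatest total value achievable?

194 sci

Best value-per-unit is drill at 43/5; filling with it alone gives 4×43 = 172.
Optimal mix: 1×radar + 4×drill → mass 24, value 194.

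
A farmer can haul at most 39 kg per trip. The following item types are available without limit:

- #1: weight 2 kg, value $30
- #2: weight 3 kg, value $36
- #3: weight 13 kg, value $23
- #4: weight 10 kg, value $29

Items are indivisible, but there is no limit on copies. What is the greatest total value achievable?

$576

Best value-per-unit is #1 at 30/2; filling with it alone gives 19×30 = 570.
Optimal mix: 18×#1 + 1×#2 → weight 39, value 576.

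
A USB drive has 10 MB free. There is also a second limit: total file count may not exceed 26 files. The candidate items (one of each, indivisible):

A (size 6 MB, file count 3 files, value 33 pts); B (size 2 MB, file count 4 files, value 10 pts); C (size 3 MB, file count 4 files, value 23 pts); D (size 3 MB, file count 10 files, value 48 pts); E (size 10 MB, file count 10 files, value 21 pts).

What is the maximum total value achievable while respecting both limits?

81 pts

Feasible sets respecting both limits:
- A+D: size 9, file count 13, value 81
- B+C+D: size 8, file count 18, value 81
- C+D: size 6, file count 14, value 71
Best: 81 pts.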